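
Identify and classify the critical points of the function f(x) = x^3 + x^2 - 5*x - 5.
f'(x) = 3*x^2 + 2*x - 5

Solve f'(x) = 0:
  Factor: 3*x^2 + 2*x - 5 = (x - 1)*(3*x + 5) = 0.
  ⇒ x = -5/3, 1

f''(x) = 6*x + 2
Second-derivative test at each critical point:
  f''(-5/3) = -8 < 0 → local maximum
  f''(1) = 8 > 0 → local minimum

Critical points: x = -5/3 (local maximum); x = 1 (local minimum)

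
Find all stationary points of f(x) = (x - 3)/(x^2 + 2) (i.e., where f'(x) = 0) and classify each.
f'(x) = (x^2 - 2*x*(x - 3) + 2)/(x^2 + 2)^2

Solve f'(x) = 0:
  f'(x) = -(x^2 - 6*x - 2)/(x^2 + 2)^2; the denominator is positive wherever f is defined, so f'(x) = 0 ⇔ -x^2 + 6*x + 2 = 0.
  x^2 - 6*x - 2 = 0 has no rational roots; quadratic formula: x = (6 ± √44)/2.
  ⇒ x = 3 - sqrt(11) ≈ -0.3166, 3 + sqrt(11) ≈ 6.3166

f''(x) = 2*(4*x^2*(x - 3) + 3*(1 - x)*(x^2 + 2))/(x^2 + 2)^3
Second-derivative test at each critical point:
  f''(-0.3166) = 1.5038 > 0 → local minimum
  f''(6.3166) = -0.0038 < 0 → local maximum

Critical points: x = 3 - sqrt(11) ≈ -0.3166 (local minimum); x = 3 + sqrt(11) ≈ 6.3166 (local maximum)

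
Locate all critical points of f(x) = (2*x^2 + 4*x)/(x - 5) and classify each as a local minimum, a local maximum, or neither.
f'(x) = 2*(x^2 - 10*x - 10)/(x^2 - 10*x + 25)

Solve f'(x) = 0:
  f'(x) = 2*(x^2 - 10*x - 10)/(x - 5)^2; the denominator is positive wherever f is defined, so f'(x) = 0 ⇔ 2*x^2 - 20*x - 20 = 0.
  Factor: 2*x^2 - 20*x - 20 = 2*(x^2 - 10*x - 10); x^2 - 10*x - 10 = 0 has no rational roots; quadratic formula: x = (10 ± √140)/2.
  ⇒ x = 5 - sqrt(35) ≈ -0.9161, 5 + sqrt(35) ≈ 10.9161

f''(x) = 140/(x^3 - 15*x^2 + 75*x - 125)
Second-derivative test at each critical point:
  f''(-0.9161) = -0.6761 < 0 → local maximum
  f''(10.9161) = 0.6761 > 0 → local minimum

Critical points: x = 5 - sqrt(35) ≈ -0.9161 (local maximum); x = 5 + sqrt(35) ≈ 10.9161 (local minimum)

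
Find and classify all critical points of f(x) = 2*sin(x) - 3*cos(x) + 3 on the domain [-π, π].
f'(x) = 3*sin(x) + 2*cos(x)

Solve f'(x) = 0 on [-π, π]:
  f'(x) = 0 ⇔ 2*cos(x) = -3*sin(x) ⇔ tan(x) = -2/3, i.e. x = arctan(-2/3) + nπ; keep the solutions lying in [-π, π].
  ⇒ x = -atan(2/3) ≈ -0.5880, pi - atan(2/3) ≈ 2.5536

f''(x) = -2*sin(x) + 3*cos(x)
Second-derivative test at each critical point:
  f''(-0.5880) = 3.6056 > 0 → local minimum
  f''(2.5536) = -3.6056 < 0 → local maximum

Critical points: x = -atan(2/3) ≈ -0.5880 (local minimum); x = pi - atan(2/3) ≈ 2.5536 (local maximum)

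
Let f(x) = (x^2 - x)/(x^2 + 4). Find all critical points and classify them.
f'(x) = (x^2 + 8*x - 4)/(x^4 + 8*x^2 + 16)

Solve f'(x) = 0:
  f'(x) = (x^2 + 8*x - 4)/(x^2 + 4)^2; the denominator is positive wherever f is defined, so f'(x) = 0 ⇔ x^2 + 8*x - 4 = 0.
  x^2 + 8*x - 4 = 0 has no rational roots; quadratic formula: x = (-8 ± √80)/2.
  ⇒ x = -2*sqrt(5) - 4 ≈ -8.4721, -4 + 2*sqrt(5) ≈ 0.4721

f''(x) = 2*(-x^3 - 12*x^2 + 12*x + 16)/(x^6 + 12*x^4 + 48*x^2 + 64)
Second-derivative test at each critical point:
  f''(-8.4721) = -0.0016 < 0 → local maximum
  f''(0.4721) = 0.5016 > 0 → local minimum

Critical points: x = -2*sqrt(5) - 4 ≈ -8.4721 (local maximum); x = -4 + 2*sqrt(5) ≈ 0.4721 (local minimum)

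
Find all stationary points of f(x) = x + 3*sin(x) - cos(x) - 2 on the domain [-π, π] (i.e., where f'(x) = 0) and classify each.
f'(x) = sin(x) + 3*cos(x) + 1

Solve f'(x) = 0 on [-π, π]:
  f'(x) = 0 ⇔ sin(x) + 3*cos(x) = -1. Write the left side as R·cos(x + φ) with R = √(3² + (-1)²) = sqrt(10), cos φ = 3*sqrt(10)/10, sin φ = -sqrt(10)/10; then cos(x + φ) = -sqrt(10)/10. Solve for x and keep the solutions lying in [-π, π].
  ⇒ x = -pi/2 ≈ -1.5708, pi - atan(4/3) ≈ 2.2143

f''(x) = -3*sin(x) + cos(x)
Second-derivative test at each critical point:
  f''(-1.5708) = 3 > 0 → local minimum
  f''(2.2143) = -3 < 0 → local maximum

Critical points: x = -pi/2 ≈ -1.5708 (local minimum); x = pi - atan(4/3) ≈ 2.2143 (local maximum)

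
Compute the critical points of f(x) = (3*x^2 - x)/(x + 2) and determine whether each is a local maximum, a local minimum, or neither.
f'(x) = (3*x^2 + 12*x - 2)/(x^2 + 4*x + 4)

Solve f'(x) = 0:
  f'(x) = (3*x^2 + 12*x - 2)/(x + 2)^2; the denominator is positive wherever f is defined, so f'(x) = 0 ⇔ 3*x^2 + 12*x - 2 = 0.
  3*x^2 + 12*x - 2 = 0 has no rational roots; quadratic formula: x = (-12 ± √168)/6.
  ⇒ x = -sqrt(42)/3 - 2 ≈ -4.1602, -2 + sqrt(42)/3 ≈ 0.1602

f''(x) = 28/(x^3 + 6*x^2 + 12*x + 8)
Second-derivative test at each critical point:
  f''(-4.1602) = -2.7775 < 0 → local maximum
  f''(0.1602) = 2.7775 > 0 → local minimum

Critical points: x = -sqrt(42)/3 - 2 ≈ -4.1602 (local maximum); x = -2 + sqrt(42)/3 ≈ 0.1602 (local minimum)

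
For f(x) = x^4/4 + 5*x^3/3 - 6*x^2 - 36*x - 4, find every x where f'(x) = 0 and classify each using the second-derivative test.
f'(x) = x^3 + 5*x^2 - 12*x - 36

Solve f'(x) = 0:
  Factor: x^3 + 5*x^2 - 12*x - 36 = (x - 3)*(x + 2)*(x + 6) = 0.
  ⇒ x = -6, -2, 3

f''(x) = 3*x^2 + 10*x - 12
Second-derivative test at each critical point:
  f''(-6) = 36 > 0 → local minimum
  f''(-2) = -20 < 0 → local maximum
  f''(3) = 45 > 0 → local minimum

Critical points: x = -6 (local minimum); x = -2 (local maximum); x = 3 (local minimum)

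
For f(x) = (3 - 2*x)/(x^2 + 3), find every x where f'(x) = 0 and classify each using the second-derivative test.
f'(x) = 2*(x^2 - 3*x - 3)/(x^4 + 6*x^2 + 9)

Solve f'(x) = 0:
  f'(x) = 2*(x^2 - 3*x - 3)/(x^2 + 3)^2; the denominator is positive wherever f is defined, so f'(x) = 0 ⇔ 2*x^2 - 6*x - 6 = 0.
  Factor: 2*x^2 - 6*x - 6 = 2*(x^2 - 3*x - 3); x^2 - 3*x - 3 = 0 has no rational roots; quadratic formula: x = (3 ± √21)/2.
  ⇒ x = 3/2 - sqrt(21)/2 ≈ -0.7913, 3/2 + sqrt(21)/2 ≈ 3.7913

f''(x) = 2*(4*x^2*(3 - 2*x) + 3*(2*x - 1)*(x^2 + 3))/(x^2 + 3)^3
Second-derivative test at each critical point:
  f''(-0.7913) = -0.6970 < 0 → local maximum
  f''(3.7913) = 0.0304 > 0 → local minimum

Critical points: x = 3/2 - sqrt(21)/2 ≈ -0.7913 (local maximum); x = 3/2 + sqrt(21)/2 ≈ 3.7913 (local minimum)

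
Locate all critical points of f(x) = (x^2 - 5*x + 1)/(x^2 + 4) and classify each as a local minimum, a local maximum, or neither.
f'(x) = (5*x^2 + 6*x - 20)/(x^4 + 8*x^2 + 16)

Solve f'(x) = 0:
  f'(x) = (5*x^2 + 6*x - 20)/(x^2 + 4)^2; the denominator is positive wherever f is defined, so f'(x) = 0 ⇔ 5*x^2 + 6*x - 20 = 0.
  5*x^2 + 6*x - 20 = 0 has no rational roots; quadratic formula: x = (-6 ± √436)/10.
  ⇒ x = -sqrt(109)/5 - 3/5 ≈ -2.6881, -3/5 + sqrt(109)/5 ≈ 1.4881

f''(x) = 2*(-5*x^3 - 9*x^2 + 60*x + 12)/(x^6 + 12*x^4 + 48*x^2 + 64)
Second-derivative test at each critical point:
  f''(-2.6881) = -0.1657 < 0 → local maximum
  f''(1.4881) = 0.5407 > 0 → local minimum

Critical points: x = -sqrt(109)/5 - 3/5 ≈ -2.6881 (local maximum); x = -3/5 + sqrt(109)/5 ≈ 1.4881 (local minimum)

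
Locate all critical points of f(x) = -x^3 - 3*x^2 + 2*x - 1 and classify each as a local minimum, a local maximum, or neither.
f'(x) = -3*x^2 - 6*x + 2

Solve f'(x) = 0:
  3*x^2 + 6*x - 2 = 0 has no rational roots; quadratic formula: x = (-6 ± √60)/6.
  ⇒ x = -sqrt(15)/3 - 1 ≈ -2.2910, -1 + sqrt(15)/3 ≈ 0.2910

f''(x) = -6*x - 6
Second-derivative test at each critical point:
  f''(-2.2910) = 7.7460 > 0 → local minimum
  f''(0.2910) = -7.7460 < 0 → local maximum

Critical points: x = -sqrt(15)/3 - 1 ≈ -2.2910 (local minimum); x = -1 + sqrt(15)/3 ≈ 0.2910 (local maximum)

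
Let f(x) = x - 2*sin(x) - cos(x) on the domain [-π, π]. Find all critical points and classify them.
f'(x) = sin(x) - 2*cos(x) + 1

Solve f'(x) = 0 on [-π, π]:
  f'(x) = 0 ⇔ sin(x) - 2*cos(x) = -1. Write the left side as R·cos(x + φ) with R = √((-2)² + (-1)²) = sqrt(5), cos φ = -2*sqrt(5)/5, sin φ = -sqrt(5)/5; then cos(x + φ) = -sqrt(5)/5. Solve for x and keep the solutions lying in [-π, π].
  ⇒ x = -pi/2 ≈ -1.5708, atan(3/4) ≈ 0.6435

f''(x) = 2*sin(x) + cos(x)
Second-derivative test at each critical point:
  f''(-1.5708) = -2 < 0 → local maximum
  f''(0.6435) = 2 > 0 → local minimum

Critical points: x = -pi/2 ≈ -1.5708 (local maximum); x = atan(3/4) ≈ 0.6435 (local minimum)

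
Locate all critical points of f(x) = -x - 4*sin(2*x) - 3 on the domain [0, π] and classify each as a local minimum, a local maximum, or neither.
f'(x) = 16*sin(x)^2 - 9

Solve f'(x) = 0 on [0, π]:
  f'(x) = 0 ⇔ cos(2*x) = -1/8, i.e. 2*x = ±arccos(-1/8) + 2nπ; keep the solutions lying in [0, π].
  ⇒ x = acos(-1/8)/2 ≈ 0.8481, pi - acos(-1/8)/2 ≈ 2.2935

f''(x) = 16*sin(2*x)
Second-derivative test at each critical point:
  f''(0.8481) = 15.8745 > 0 → local minimum
  f''(2.2935) = -15.8745 < 0 → local maximum

Critical points: x = acos(-1/8)/2 ≈ 0.8481 (local minimum); x = pi - acos(-1/8)/2 ≈ 2.2935 (local maximum)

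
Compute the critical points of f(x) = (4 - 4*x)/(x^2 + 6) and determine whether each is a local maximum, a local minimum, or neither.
f'(x) = 4*(-x^2 + 2*x*(x - 1) - 6)/(x^2 + 6)^2

Solve f'(x) = 0:
  f'(x) = 4*(x^2 - 2*x - 6)/(x^2 + 6)^2; the denominator is positive wherever f is defined, so f'(x) = 0 ⇔ 4*x^2 - 8*x - 24 = 0.
  Factor: 4*x^2 - 8*x - 24 = 4*(x^2 - 2*x - 6); x^2 - 2*x - 6 = 0 has no rational roots; quadratic formula: x = (2 ± √28)/2.
  ⇒ x = 1 - sqrt(7) ≈ -1.6458, 1 + sqrt(7) ≈ 3.6458

f''(x) = 8*(4*x^2*(1 - x) + (3*x - 1)*(x^2 + 6))/(x^2 + 6)^3
Second-derivative test at each critical point:
  f''(-1.6458) = -0.2791 < 0 → local maximum
  f''(3.6458) = 0.0569 > 0 → local minimum

Critical points: x = 1 - sqrt(7) ≈ -1.6458 (local maximum); x = 1 + sqrt(7) ≈ 3.6458 (local minimum)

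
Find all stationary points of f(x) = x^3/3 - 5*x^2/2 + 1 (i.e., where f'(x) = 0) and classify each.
f'(x) = x*(x - 5)

Solve f'(x) = 0:
  Factor: x^2 - 5*x = x*(x - 5) = 0.
  ⇒ x = 0, 5

f''(x) = 2*x - 5
Second-derivative test at each critical point:
  f''(0) = -5 < 0 → local maximum
  f''(5) = 5 > 0 → local minimum

Critical points: x = 0 (local maximum); x = 5 (local minimum)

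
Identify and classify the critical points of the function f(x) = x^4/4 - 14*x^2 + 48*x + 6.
f'(x) = x^3 - 28*x + 48

Solve f'(x) = 0:
  Factor: x^3 - 28*x + 48 = (x - 4)*(x - 2)*(x + 6) = 0.
  ⇒ x = -6, 2, 4

f''(x) = 3*x^2 - 28
Second-derivative test at each critical point:
  f''(-6) = 80 > 0 → local minimum
  f''(2) = -16 < 0 → local maximum
  f''(4) = 20 > 0 → local minimum

Critical points: x = -6 (local minimum); x = 2 (local maximum); x = 4 (local minimum)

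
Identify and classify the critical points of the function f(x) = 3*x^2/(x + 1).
f'(x) = 3*x*(x + 2)/(x^2 + 2*x + 1)

Solve f'(x) = 0:
  f'(x) = 3*x*(x + 2)/(x + 1)^2; the denominator is positive wherever f is defined, so f'(x) = 0 ⇔ 3*x^2 + 6*x = 0.
  Factor: 3*x^2 + 6*x = 3*x*(x + 2) = 0.
  ⇒ x = -2, 0

f''(x) = 6/(x^3 + 3*x^2 + 3*x + 1)
Second-derivative test at each critical point:
  f''(-2) = -6 < 0 → local maximum
  f''(0) = 6 > 0 → local minimum

Critical points: x = -2 (local maximum); x = 0 (local minimum)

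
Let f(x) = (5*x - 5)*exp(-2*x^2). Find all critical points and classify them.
f'(x) = 5*(-4*x*(x - 1) + 1)*exp(-2*x^2)

Solve f'(x) = 0:
  f'(x) = (-20*x^2 + 20*x + 5)·exp(-2*x^2) and exp(-2*x^2) > 0 for every x, so f'(x) = 0 ⇔ -20*x^2 + 20*x + 5 = 0.
  Factor: -20*x^2 + 20*x + 5 = -5*(4*x^2 - 4*x - 1); 4*x^2 - 4*x - 1 = 0 has no rational roots; quadratic formula: x = (4 ± √32)/8.
  ⇒ x = 1/2 - sqrt(2)/2 ≈ -0.2071, 1/2 + sqrt(2)/2 ≈ 1.2071

f''(x) = 20*(4*x^2*(x - 1) - 3*x + 1)*exp(-2*x^2)
Second-derivative test at each critical point:
  f''(-0.2071) = 25.9590 > 0 → local minimum
  f''(1.2071) = -1.5343 < 0 → local maximum

Critical points: x = 1/2 - sqrt(2)/2 ≈ -0.2071 (local minimum); x = 1/2 + sqrt(2)/2 ≈ 1.2071 (local maximum)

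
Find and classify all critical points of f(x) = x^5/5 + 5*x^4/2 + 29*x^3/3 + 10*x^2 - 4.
f'(x) = x*(x^3 + 10*x^2 + 29*x + 20)

Solve f'(x) = 0:
  Factor: x^4 + 10*x^3 + 29*x^2 + 20*x = x*(x + 1)*(x + 4)*(x + 5) = 0.
  ⇒ x = -5, -4, -1, 0

f''(x) = 4*x^3 + 30*x^2 + 58*x + 20
Second-derivative test at each critical point:
  f''(-5) = -20 < 0 → local maximum
  f''(-4) = 12 > 0 → local minimum
  f''(-1) = -12 < 0 → local maximum
  f''(0) = 20 > 0 → local minimum

Critical points: x = -5 (local maximum); x = -4 (local minimum); x = -1 (local maximum); x = 0 (local minimum)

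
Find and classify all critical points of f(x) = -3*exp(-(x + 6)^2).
f'(x) = 6*(x + 6)*exp(-(x + 6)^2)

Solve f'(x) = 0:
  f'(x) = (6*x + 36)·exp(-(x + 6)^2) and exp(-(x + 6)^2) > 0 for every x, so f'(x) = 0 ⇔ 6*x + 36 = 0.
  Factor: 6*x + 36 = 6*(x + 6) = 0.
  ⇒ x = -6

f''(x) = 6*(1 - 2*(x + 6)^2)*exp(-(x + 6)^2)
Second-derivative test at each critical point:
  f''(-6) = 6 > 0 → local minimum

Critical points: x = -6 (local minimum)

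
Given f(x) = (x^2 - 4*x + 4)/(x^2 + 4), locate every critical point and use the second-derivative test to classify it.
f'(x) = 4*(x^2 - 4)/(x^4 + 8*x^2 + 16)

Solve f'(x) = 0:
  f'(x) = 4*(x - 2)*(x + 2)/(x^2 + 4)^2; the denominator is positive wherever f is defined, so f'(x) = 0 ⇔ 4*x^2 - 16 = 0.
  Factor: 4*x^2 - 16 = 4*(x - 2)*(x + 2) = 0.
  ⇒ x = -2, 2

f''(x) = 8*x*(12 - x^2)/(x^6 + 12*x^4 + 48*x^2 + 64)
Second-derivative test at each critical point:
  f''(-2) = -1/4 < 0 → local maximum
  f''(2) = 1/4 > 0 → local minimum

Critical points: x = -2 (local maximum); x = 2 (local minimum)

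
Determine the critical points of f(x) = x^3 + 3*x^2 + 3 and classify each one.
f'(x) = 3*x*(x + 2)

Solve f'(x) = 0:
  Factor: 3*x^2 + 6*x = 3*x*(x + 2) = 0.
  ⇒ x = -2, 0

f''(x) = 6*x + 6
Second-derivative test at each critical point:
  f''(-2) = -6 < 0 → local maximum
  f''(0) = 6 > 0 → local minimum

Critical points: x = -2 (local maximum); x = 0 (local minimum)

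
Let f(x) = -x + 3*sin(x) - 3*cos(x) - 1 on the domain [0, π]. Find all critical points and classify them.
f'(x) = 3*sqrt(2)*sin(x + pi/4) - 1

Solve f'(x) = 0 on [0, π]:
  f'(x) = 0 ⇔ 3*sin(x) + 3*cos(x) = 1. Write the left side as R·cos(x + φ) with R = √(3² + (-3)²) = 3*sqrt(2), cos φ = sqrt(2)/2, sin φ = -sqrt(2)/2; then cos(x + φ) = sqrt(2)/6. Solve for x and keep the solutions lying in [0, π].
  ⇒ x = atan((1 + sqrt(17))/(1 - sqrt(17))) + pi ≈ 2.1183

f''(x) = 3*sqrt(2)*cos(x + pi/4)
Second-derivative test at each critical point:
  f''(2.1183) = -4.1231 < 0 → local maximum

Critical points: x = atan((1 + sqrt(17))/(1 - sqrt(17))) + pi ≈ 2.1183 (local maximum)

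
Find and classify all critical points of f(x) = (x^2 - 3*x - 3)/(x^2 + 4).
f'(x) = (3*x^2 + 14*x - 12)/(x^4 + 8*x^2 + 16)

Solve f'(x) = 0:
  f'(x) = (3*x^2 + 14*x - 12)/(x^2 + 4)^2; the denominator is positive wherever f is defined, so f'(x) = 0 ⇔ 3*x^2 + 14*x - 12 = 0.
  3*x^2 + 14*x - 12 = 0 has no rational roots; quadratic formula: x = (-14 ± √340)/6.
  ⇒ x = -sqrt(85)/3 - 7/3 ≈ -5.4065, -7/3 + sqrt(85)/3 ≈ 0.7398

f''(x) = 2*(-3*x^3 - 21*x^2 + 36*x + 28)/(x^6 + 12*x^4 + 48*x^2 + 64)
Second-derivative test at each critical point:
  f''(-5.4065) = -0.0167 < 0 → local maximum
  f''(0.7398) = 0.8917 > 0 → local minimum

Critical points: x = -sqrt(85)/3 - 7/3 ≈ -5.4065 (local maximum); x = -7/3 + sqrt(85)/3 ≈ 0.7398 (local minimum)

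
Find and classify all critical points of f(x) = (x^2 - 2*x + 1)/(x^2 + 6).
f'(x) = 2*(x^2 + 5*x - 6)/(x^4 + 12*x^2 + 36)

Solve f'(x) = 0:
  f'(x) = 2*(x - 1)*(x + 6)/(x^2 + 6)^2; the denominator is positive wherever f is defined, so f'(x) = 0 ⇔ 2*x^2 + 10*x - 12 = 0.
  Factor: 2*x^2 + 10*x - 12 = 2*(x - 1)*(x + 6) = 0.
  ⇒ x = -6, 1

f''(x) = 2*(-2*x^3 - 15*x^2 + 36*x + 30)/(x^6 + 18*x^4 + 108*x^2 + 216)
Second-derivative test at each critical point:
  f''(-6) = -1/126 < 0 → local maximum
  f''(1) = 2/7 > 0 → local minimum

Critical points: x = -6 (local maximum); x = 1 (local minimum)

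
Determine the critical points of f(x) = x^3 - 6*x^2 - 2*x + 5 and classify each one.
f'(x) = 3*x^2 - 12*x - 2

Solve f'(x) = 0:
  3*x^2 - 12*x - 2 = 0 has no rational roots; quadratic formula: x = (12 ± √168)/6.
  ⇒ x = 2 - sqrt(42)/3 ≈ -0.1602, 2 + sqrt(42)/3 ≈ 4.1602

f''(x) = 6*x - 12
Second-derivative test at each critical point:
  f''(-0.1602) = -12.9615 < 0 → local maximum
  f''(4.1602) = 12.9615 > 0 → local minimum

Critical points: x = 2 - sqrt(42)/3 ≈ -0.1602 (local maximum); x = 2 + sqrt(42)/3 ≈ 4.1602 (local minimum)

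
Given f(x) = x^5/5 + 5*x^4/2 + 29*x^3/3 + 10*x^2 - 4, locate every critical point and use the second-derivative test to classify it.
f'(x) = x*(x^3 + 10*x^2 + 29*x + 20)

Solve f'(x) = 0:
  Factor: x^4 + 10*x^3 + 29*x^2 + 20*x = x*(x + 1)*(x + 4)*(x + 5) = 0.
  ⇒ x = -5, -4, -1, 0

f''(x) = 4*x^3 + 30*x^2 + 58*x + 20
Second-derivative test at each critical point:
  f''(-5) = -20 < 0 → local maximum
  f''(-4) = 12 > 0 → local minimum
  f''(-1) = -12 < 0 → local maximum
  f''(0) = 20 > 0 → local minimum

Critical points: x = -5 (local maximum); x = -4 (local minimum); x = -1 (local maximum); x = 0 (local minimum)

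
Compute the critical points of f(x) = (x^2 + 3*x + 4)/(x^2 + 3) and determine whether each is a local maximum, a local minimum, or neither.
f'(x) = (-3*x^2 - 2*x + 9)/(x^4 + 6*x^2 + 9)

Solve f'(x) = 0:
  f'(x) = -(3*x^2 + 2*x - 9)/(x^2 + 3)^2; the denominator is positive wherever f is defined, so f'(x) = 0 ⇔ -3*x^2 - 2*x + 9 = 0.
  3*x^2 + 2*x - 9 = 0 has no rational roots; quadratic formula: x = (-2 ± √112)/6.
  ⇒ x = -2*sqrt(7)/3 - 1/3 ≈ -2.0972, -1/3 + 2*sqrt(7)/3 ≈ 1.4305

f''(x) = 6*(x^3 + x^2 - 9*x - 1)/(x^6 + 9*x^4 + 27*x^2 + 27)
Second-derivative test at each critical point:
  f''(-2.0972) = 0.1934 > 0 → local minimum
  f''(1.4305) = -0.4156 < 0 → local maximum

Critical points: x = -2*sqrt(7)/3 - 1/3 ≈ -2.0972 (local minimum); x = -1/3 + 2*sqrt(7)/3 ≈ 1.4305 (local maximum)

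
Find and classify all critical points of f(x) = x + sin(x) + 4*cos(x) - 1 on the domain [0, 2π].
f'(x) = -4*sin(x) + cos(x) + 1

Solve f'(x) = 0 on [0, 2π]:
  f'(x) = 0 ⇔ -4*sin(x) + cos(x) = -1. Write the left side as R·cos(x + φ) with R = √(1² + 4²) = sqrt(17), cos φ = sqrt(17)/17, sin φ = 4*sqrt(17)/17; then cos(x + φ) = -sqrt(17)/17. Solve for x and keep the solutions lying in [0, 2π].
  ⇒ x = atan(8/15) ≈ 0.4900, pi ≈ 3.1416

f''(x) = -sin(x) - 4*cos(x)
Second-derivative test at each critical point:
  f''(0.4900) = -4 < 0 → local maximum
  f''(3.1416) = 4 > 0 → local minimum

Critical points: x = atan(8/15) ≈ 0.4900 (local maximum); x = pi ≈ 3.1416 (local minimum)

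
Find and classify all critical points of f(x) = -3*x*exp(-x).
f'(x) = 3*(x - 1)*exp(-x)

Solve f'(x) = 0:
  f'(x) = (3*x - 3)·exp(-x) and exp(-x) > 0 for every x, so f'(x) = 0 ⇔ 3*x - 3 = 0.
  Factor: 3*x - 3 = 3*(x - 1) = 0.
  ⇒ x = 1

f''(x) = 3*(2 - x)*exp(-x)
Second-derivative test at each critical point:
  f''(1) = 1.1036 > 0 → local minimum

Critical points: x = 1 (local minimum)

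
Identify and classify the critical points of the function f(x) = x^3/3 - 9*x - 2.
f'(x) = x^2 - 9

Solve f'(x) = 0:
  Factor: x^2 - 9 = (x - 3)*(x + 3) = 0.
  ⇒ x = -3, 3

f''(x) = 2*x
Second-derivative test at each critical point:
  f''(-3) = -6 < 0 → local maximum
  f''(3) = 6 > 0 → local minimum

Critical points: x = -3 (local maximum); x = 3 (local minimum)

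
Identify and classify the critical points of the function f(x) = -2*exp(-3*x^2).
f'(x) = 12*x*exp(-3*x^2)

Solve f'(x) = 0:
  f'(x) = (12*x)·exp(-3*x^2) and exp(-3*x^2) > 0 for every x, so f'(x) = 0 ⇔ 12*x = 0.
  12*x = 0.
  ⇒ x = 0

f''(x) = 12*(1 - 6*x^2)*exp(-3*x^2)
Second-derivative test at each critical point:
  f''(0) = 12 > 0 → local minimum

Critical points: x = 0 (local minimum)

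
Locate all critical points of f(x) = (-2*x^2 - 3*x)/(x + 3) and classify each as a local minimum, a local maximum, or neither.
f'(x) = (-2*x^2 - 12*x - 9)/(x^2 + 6*x + 9)

Solve f'(x) = 0:
  f'(x) = -(2*x^2 + 12*x + 9)/(x + 3)^2; the denominator is positive wherever f is defined, so f'(x) = 0 ⇔ -2*x^2 - 12*x - 9 = 0.
  2*x^2 + 12*x + 9 = 0 has no rational roots; quadratic formula: x = (-12 ± √72)/4.
  ⇒ x = -3 - 3*sqrt(2)/2 ≈ -5.1213, -3 + 3*sqrt(2)/2 ≈ -0.8787

f''(x) = -18/(x^3 + 9*x^2 + 27*x + 27)
Second-derivative test at each critical point:
  f''(-5.1213) = 1.8856 > 0 → local minimum
  f''(-0.8787) = -1.8856 < 0 → local maximum

Critical points: x = -3 - 3*sqrt(2)/2 ≈ -5.1213 (local minimum); x = -3 + 3*sqrt(2)/2 ≈ -0.8787 (local maximum)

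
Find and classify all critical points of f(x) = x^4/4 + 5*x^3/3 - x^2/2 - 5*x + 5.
f'(x) = x^3 + 5*x^2 - x - 5

Solve f'(x) = 0:
  Factor: x^3 + 5*x^2 - x - 5 = (x - 1)*(x + 1)*(x + 5) = 0.
  ⇒ x = -5, -1, 1

f''(x) = 3*x^2 + 10*x - 1
Second-derivative test at each critical point:
  f''(-5) = 24 > 0 → local minimum
  f''(-1) = -8 < 0 → local maximum
  f''(1) = 12 > 0 → local minimum

Critical points: x = -5 (local minimum); x = -1 (local maximum); x = 1 (local minimum)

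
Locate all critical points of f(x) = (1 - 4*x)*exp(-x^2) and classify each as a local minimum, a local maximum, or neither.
f'(x) = 2*(x*(4*x - 1) - 2)*exp(-x^2)

Solve f'(x) = 0:
  f'(x) = (8*x^2 - 2*x - 4)·exp(-x^2) and exp(-x^2) > 0 for every x, so f'(x) = 0 ⇔ 8*x^2 - 2*x - 4 = 0.
  Factor: 8*x^2 - 2*x - 4 = 2*(4*x^2 - x - 2); 4*x^2 - x - 2 = 0 has no rational roots; quadratic formula: x = (1 ± √33)/8.
  ⇒ x = 1/8 - sqrt(33)/8 ≈ -0.5931, 1/8 + sqrt(33)/8 ≈ 0.8431

f''(x) = 2*(2*x^2*(1 - 4*x) + 12*x - 1)*exp(-x^2)
Second-derivative test at each critical point:
  f''(-0.5931) = -8.0822 < 0 → local maximum
  f''(0.8431) = 5.6442 > 0 → local minimum

Critical points: x = 1/8 - sqrt(33)/8 ≈ -0.5931 (local maximum); x = 1/8 + sqrt(33)/8 ≈ 0.8431 (local minimum)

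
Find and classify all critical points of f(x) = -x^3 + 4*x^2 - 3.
f'(x) = x*(8 - 3*x)

Solve f'(x) = 0:
  Factor: -3*x^2 + 8*x = -x*(3*x - 8) = 0.
  ⇒ x = 0, 8/3

f''(x) = 8 - 6*x
Second-derivative test at each critical point:
  f''(0) = 8 > 0 → local minimum
  f''(8/3) = -8 < 0 → local maximum

Critical points: x = 0 (local minimum); x = 8/3 (local maximum)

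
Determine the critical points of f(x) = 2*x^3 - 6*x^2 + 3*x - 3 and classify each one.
f'(x) = 6*x^2 - 12*x + 3

Solve f'(x) = 0:
  Factor: 6*x^2 - 12*x + 3 = 3*(2*x^2 - 4*x + 1); 2*x^2 - 4*x + 1 = 0 has no rational roots; quadratic formula: x = (4 ± √8)/4.
  ⇒ x = 1 - sqrt(2)/2 ≈ 0.2929, sqrt(2)/2 + 1 ≈ 1.7071

f''(x) = 12*x - 12
Second-derivative test at each critical point:
  f''(0.2929) = -8.4853 < 0 → local maximum
  f''(1.7071) = 8.4853 > 0 → local minimum

Critical points: x = 1 - sqrt(2)/2 ≈ 0.2929 (local maximum); x = sqrt(2)/2 + 1 ≈ 1.7071 (local minimum)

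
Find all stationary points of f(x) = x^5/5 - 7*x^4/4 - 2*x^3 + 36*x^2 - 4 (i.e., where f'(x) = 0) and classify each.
f'(x) = x*(x^3 - 7*x^2 - 6*x + 72)

Solve f'(x) = 0:
  Factor: x^4 - 7*x^3 - 6*x^2 + 72*x = x*(x - 6)*(x - 4)*(x + 3) = 0.
  ⇒ x = -3, 0, 4, 6

f''(x) = 4*x^3 - 21*x^2 - 12*x + 72
Second-derivative test at each critical point:
  f''(-3) = -189 < 0 → local maximum
  f''(0) = 72 > 0 → local minimum
  f''(4) = -56 < 0 → local maximum
  f''(6) = 108 > 0 → local minimum

Critical points: x = -3 (local maximum); x = 0 (local minimum); x = 4 (local maximum); x = 6 (local minimum)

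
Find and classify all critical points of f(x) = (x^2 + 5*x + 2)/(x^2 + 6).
f'(x) = (-5*x^2 + 8*x + 30)/(x^4 + 12*x^2 + 36)

Solve f'(x) = 0:
  f'(x) = -(5*x^2 - 8*x - 30)/(x^2 + 6)^2; the denominator is positive wherever f is defined, so f'(x) = 0 ⇔ -5*x^2 + 8*x + 30 = 0.
  5*x^2 - 8*x - 30 = 0 has no rational roots; quadratic formula: x = (8 ± √664)/10.
  ⇒ x = 4/5 - sqrt(166)/5 ≈ -1.7768, 4/5 + sqrt(166)/5 ≈ 3.3768

f''(x) = 2*(5*x^3 - 12*x^2 - 90*x + 24)/(x^6 + 18*x^4 + 108*x^2 + 216)
Second-derivative test at each critical point:
  f''(-1.7768) = 0.3073 > 0 → local minimum
  f''(3.3768) = -0.0851 < 0 → local maximum

Critical points: x = 4/5 - sqrt(166)/5 ≈ -1.7768 (local minimum); x = 4/5 + sqrt(166)/5 ≈ 3.3768 (local maximum)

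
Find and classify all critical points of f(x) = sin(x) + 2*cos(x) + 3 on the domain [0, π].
f'(x) = -2*sin(x) + cos(x)

Solve f'(x) = 0 on [0, π]:
  f'(x) = 0 ⇔ cos(x) = 2*sin(x) ⇔ tan(x) = 1/2, i.e. x = arctan(1/2) + nπ; keep the solutions lying in [0, π].
  ⇒ x = atan(1/2) ≈ 0.4636

f''(x) = -sin(x) - 2*cos(x)
Second-derivative test at each critical point:
  f''(0.4636) = -2.2361 < 0 → local maximum

Critical points: x = atan(1/2) ≈ 0.4636 (local maximum)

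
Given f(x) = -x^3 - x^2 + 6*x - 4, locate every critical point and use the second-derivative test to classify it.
f'(x) = -3*x^2 - 2*x + 6

Solve f'(x) = 0:
  3*x^2 + 2*x - 6 = 0 has no rational roots; quadratic formula: x = (-2 ± √76)/6.
  ⇒ x = -sqrt(19)/3 - 1/3 ≈ -1.7863, -1/3 + sqrt(19)/3 ≈ 1.1196

f''(x) = -6*x - 2
Second-derivative test at each critical point:
  f''(-1.7863) = 8.7178 > 0 → local minimum
  f''(1.1196) = -8.7178 < 0 → local maximum

Critical points: x = -sqrt(19)/3 - 1/3 ≈ -1.7863 (local minimum); x = -1/3 + sqrt(19)/3 ≈ 1.1196 (local maximum)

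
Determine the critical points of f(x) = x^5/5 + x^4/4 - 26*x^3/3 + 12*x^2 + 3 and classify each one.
f'(x) = x*(x^3 + x^2 - 26*x + 24)

Solve f'(x) = 0:
  Factor: x^4 + x^3 - 26*x^2 + 24*x = x*(x - 4)*(x - 1)*(x + 6) = 0.
  ⇒ x = -6, 0, 1, 4

f''(x) = 4*x^3 + 3*x^2 - 52*x + 24
Second-derivative test at each critical point:
  f''(-6) = -420 < 0 → local maximum
  f''(0) = 24 > 0 → local minimum
  f''(1) = -21 < 0 → local maximum
  f''(4) = 120 > 0 → local minimum

Critical points: x = -6 (local maximum); x = 0 (local minimum); x = 1 (local maximum); x = 4 (local minimum)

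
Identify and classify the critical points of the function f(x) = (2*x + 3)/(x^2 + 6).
f'(x) = 2*(-x^2 - 3*x + 6)/(x^4 + 12*x^2 + 36)

Solve f'(x) = 0:
  f'(x) = -2*(x^2 + 3*x - 6)/(x^2 + 6)^2; the denominator is positive wherever f is defined, so f'(x) = 0 ⇔ -2*x^2 - 6*x + 12 = 0.
  Factor: -2*x^2 - 6*x + 12 = -2*(x^2 + 3*x - 6); x^2 + 3*x - 6 = 0 has no rational roots; quadratic formula: x = (-3 ± √33)/2.
  ⇒ x = -sqrt(33)/2 - 3/2 ≈ -4.3723, -3/2 + sqrt(33)/2 ≈ 1.3723

f''(x) = 2*(4*x^2*(2*x + 3) - 3*(2*x + 1)*(x^2 + 6))/(x^2 + 6)^3
Second-derivative test at each critical point:
  f''(-4.3723) = 0.0182 > 0 → local minimum
  f''(1.3723) = -0.1849 < 0 → local maximum

Critical points: x = -sqrt(33)/2 - 3/2 ≈ -4.3723 (local minimum); x = -3/2 + sqrt(33)/2 ≈ 1.3723 (local maximum)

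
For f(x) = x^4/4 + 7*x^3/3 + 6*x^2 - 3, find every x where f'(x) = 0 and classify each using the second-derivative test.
f'(x) = x*(x^2 + 7*x + 12)

Solve f'(x) = 0:
  Factor: x^3 + 7*x^2 + 12*x = x*(x + 3)*(x + 4) = 0.
  ⇒ x = -4, -3, 0

f''(x) = 3*x^2 + 14*x + 12
Second-derivative test at each critical point:
  f''(-4) = 4 > 0 → local minimum
  f''(-3) = -3 < 0 → local maximum
  f''(0) = 12 > 0 → local minimum

Critical points: x = -4 (local minimum); x = -3 (local maximum); x = 0 (local minimum)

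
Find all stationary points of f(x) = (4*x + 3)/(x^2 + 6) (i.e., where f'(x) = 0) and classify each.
f'(x) = 2*(-2*x^2 - 3*x + 12)/(x^4 + 12*x^2 + 36)

Solve f'(x) = 0:
  f'(x) = -2*(2*x^2 + 3*x - 12)/(x^2 + 6)^2; the denominator is positive wherever f is defined, so f'(x) = 0 ⇔ -4*x^2 - 6*x + 24 = 0.
  Factor: -4*x^2 - 6*x + 24 = -2*(2*x^2 + 3*x - 12); 2*x^2 + 3*x - 12 = 0 has no rational roots; quadratic formula: x = (-3 ± √105)/4.
  ⇒ x = -sqrt(105)/4 - 3/4 ≈ -3.3117, -3/4 + sqrt(105)/4 ≈ 1.8117

f''(x) = 2*(4*x^2*(4*x + 3) - 3*(4*x + 1)*(x^2 + 6))/(x^2 + 6)^3
Second-derivative test at each critical point:
  f''(-3.3117) = 0.0712 > 0 → local minimum
  f''(1.8117) = -0.2379 < 0 → local maximum

Critical points: x = -sqrt(105)/4 - 3/4 ≈ -3.3117 (local minimum); x = -3/4 + sqrt(105)/4 ≈ 1.8117 (local maximum)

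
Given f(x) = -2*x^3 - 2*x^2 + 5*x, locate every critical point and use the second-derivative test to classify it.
f'(x) = -6*x^2 - 4*x + 5

Solve f'(x) = 0:
  6*x^2 + 4*x - 5 = 0 has no rational roots; quadratic formula: x = (-4 ± √136)/12.
  ⇒ x = -sqrt(34)/6 - 1/3 ≈ -1.3052, -1/3 + sqrt(34)/6 ≈ 0.6385

f''(x) = -12*x - 4
Second-derivative test at each critical point:
  f''(-1.3052) = 11.6619 > 0 → local minimum
  f''(0.6385) = -11.6619 < 0 → local maximum

Critical points: x = -sqrt(34)/6 - 1/3 ≈ -1.3052 (local minimum); x = -1/3 + sqrt(34)/6 ≈ 0.6385 (local maximum)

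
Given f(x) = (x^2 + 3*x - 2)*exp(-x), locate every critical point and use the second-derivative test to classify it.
f'(x) = (-x^2 - x + 5)*exp(-x)

Solve f'(x) = 0:
  f'(x) = (-x^2 - x + 5)·exp(-x) and exp(-x) > 0 for every x, so f'(x) = 0 ⇔ -x^2 - x + 5 = 0.
  x^2 + x - 5 = 0 has no rational roots; quadratic formula: x = (-1 ± √21)/2.
  ⇒ x = -sqrt(21)/2 - 1/2 ≈ -2.7913, -1/2 + sqrt(21)/2 ≈ 1.7913

f''(x) = (x^2 - x - 6)*exp(-x)
Second-derivative test at each critical point:
  f''(-2.7913) = 74.7052 > 0 → local minimum
  f''(1.7913) = -0.7641 < 0 → local maximum

Critical points: x = -sqrt(21)/2 - 1/2 ≈ -2.7913 (local minimum); x = -1/2 + sqrt(21)/2 ≈ 1.7913 (local maximum)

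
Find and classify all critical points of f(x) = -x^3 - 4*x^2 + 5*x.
f'(x) = -3*x^2 - 8*x + 5

Solve f'(x) = 0:
  3*x^2 + 8*x - 5 = 0 has no rational roots; quadratic formula: x = (-8 ± √124)/6.
  ⇒ x = -sqrt(31)/3 - 4/3 ≈ -3.1893, -4/3 + sqrt(31)/3 ≈ 0.5226

f''(x) = -6*x - 8
Second-derivative test at each critical point:
  f''(-3.1893) = 11.1355 > 0 → local minimum
  f''(0.5226) = -11.1355 < 0 → local maximum

Critical points: x = -sqrt(31)/3 - 4/3 ≈ -3.1893 (local minimum); x = -4/3 + sqrt(31)/3 ≈ 0.5226 (local maximum)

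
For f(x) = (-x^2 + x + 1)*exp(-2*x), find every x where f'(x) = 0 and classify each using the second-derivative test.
f'(x) = (2*x^2 - 4*x - 1)*exp(-2*x)

Solve f'(x) = 0:
  f'(x) = (2*x^2 - 4*x - 1)·exp(-2*x) and exp(-2*x) > 0 for every x, so f'(x) = 0 ⇔ 2*x^2 - 4*x - 1 = 0.
  2*x^2 - 4*x - 1 = 0 has no rational roots; quadratic formula: x = (4 ± √24)/4.
  ⇒ x = 1 - sqrt(6)/2 ≈ -0.2247, 1 + sqrt(6)/2 ≈ 2.2247

f''(x) = 2*(-2*x^2 + 6*x - 1)*exp(-2*x)
Second-derivative test at each critical point:
  f''(-0.2247) = -7.6792 < 0 → local maximum
  f''(2.2247) = 0.0572 > 0 → local minimum

Critical points: x = 1 - sqrt(6)/2 ≈ -0.2247 (local maximum); x = 1 + sqrt(6)/2 ≈ 2.2247 (local minimum)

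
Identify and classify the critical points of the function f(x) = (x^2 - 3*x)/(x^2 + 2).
f'(x) = (3*x^2 + 4*x - 6)/(x^4 + 4*x^2 + 4)

Solve f'(x) = 0:
  f'(x) = (3*x^2 + 4*x - 6)/(x^2 + 2)^2; the denominator is positive wherever f is defined, so f'(x) = 0 ⇔ 3*x^2 + 4*x - 6 = 0.
  3*x^2 + 4*x - 6 = 0 has no rational roots; quadratic formula: x = (-4 ± √88)/6.
  ⇒ x = -sqrt(22)/3 - 2/3 ≈ -2.2301, -2/3 + sqrt(22)/3 ≈ 0.8968

f''(x) = 2*(-3*x^3 - 6*x^2 + 18*x + 4)/(x^6 + 6*x^4 + 12*x^2 + 8)
Second-derivative test at each critical point:
  f''(-2.2301) = -0.1929 < 0 → local maximum
  f''(0.8968) = 1.1929 > 0 → local minimum

Critical points: x = -sqrt(22)/3 - 2/3 ≈ -2.2301 (local maximum); x = -2/3 + sqrt(22)/3 ≈ 0.8968 (local minimum)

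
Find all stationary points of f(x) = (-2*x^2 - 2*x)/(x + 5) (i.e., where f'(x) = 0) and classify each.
f'(x) = 2*(-x^2 - 10*x - 5)/(x^2 + 10*x + 25)

Solve f'(x) = 0:
  f'(x) = -2*(x^2 + 10*x + 5)/(x + 5)^2; the denominator is positive wherever f is defined, so f'(x) = 0 ⇔ -2*x^2 - 20*x - 10 = 0.
  Factor: -2*x^2 - 20*x - 10 = -2*(x^2 + 10*x + 5); x^2 + 10*x + 5 = 0 has no rational roots; quadratic formula: x = (-10 ± √80)/2.
  ⇒ x = -5 - 2*sqrt(5) ≈ -9.4721, -5 + 2*sqrt(5) ≈ -0.5279

f''(x) = -80/(x^3 + 15*x^2 + 75*x + 125)
Second-derivative test at each critical point:
  f''(-9.4721) = 0.8944 > 0 → local minimum
  f''(-0.5279) = -0.8944 < 0 → local maximum

Critical points: x = -5 - 2*sqrt(5) ≈ -9.4721 (local minimum); x = -5 + 2*sqrt(5) ≈ -0.5279 (local maximum)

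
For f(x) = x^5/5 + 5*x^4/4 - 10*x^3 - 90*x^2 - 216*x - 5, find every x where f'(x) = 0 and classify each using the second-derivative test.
f'(x) = x^4 + 5*x^3 - 30*x^2 - 180*x - 216

Solve f'(x) = 0:
  Factor: x^4 + 5*x^3 - 30*x^2 - 180*x - 216 = (x - 6)*(x + 2)*(x + 3)*(x + 6) = 0.
  ⇒ x = -6, -3, -2, 6

f''(x) = 4*x^3 + 15*x^2 - 60*x - 180
Second-derivative test at each critical point:
  f''(-6) = -144 < 0 → local maximum
  f''(-3) = 27 > 0 → local minimum
  f''(-2) = -32 < 0 → local maximum
  f''(6) = 864 > 0 → local minimum

Critical points: x = -6 (local maximum); x = -3 (local minimum); x = -2 (local maximum); x = 6 (local minimum)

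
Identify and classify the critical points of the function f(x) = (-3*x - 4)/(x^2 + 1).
f'(x) = (3*x^2 + 8*x - 3)/(x^4 + 2*x^2 + 1)

Solve f'(x) = 0:
  f'(x) = (x + 3)*(3*x - 1)/(x^2 + 1)^2; the denominator is positive wherever f is defined, so f'(x) = 0 ⇔ 3*x^2 + 8*x - 3 = 0.
  Factor: 3*x^2 + 8*x - 3 = (x + 3)*(3*x - 1) = 0.
  ⇒ x = -3, 1/3

f''(x) = 2*(-4*x^2*(3*x + 4) + (9*x + 4)*(x^2 + 1))/(x^2 + 1)^3
Second-derivative test at each critical point:
  f''(-3) = -1/10 < 0 → local maximum
  f''(1/3) = 81/10 > 0 → local minimum

Critical points: x = -3 (local maximum); x = 1/3 (local minimum)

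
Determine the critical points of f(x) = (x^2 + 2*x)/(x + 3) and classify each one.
f'(x) = (x^2 + 6*x + 6)/(x^2 + 6*x + 9)

Solve f'(x) = 0:
  f'(x) = (x^2 + 6*x + 6)/(x + 3)^2; the denominator is positive wherever f is defined, so f'(x) = 0 ⇔ x^2 + 6*x + 6 = 0.
  x^2 + 6*x + 6 = 0 has no rational roots; quadratic formula: x = (-6 ± √12)/2.
  ⇒ x = -3 - sqrt(3) ≈ -4.7321, -3 + sqrt(3) ≈ -1.2679

f''(x) = 6/(x^3 + 9*x^2 + 27*x + 27)
Second-derivative test at each critical point:
  f''(-4.7321) = -1.1547 < 0 → local maximum
  f''(-1.2679) = 1.1547 > 0 → local minimum

Critical points: x = -3 - sqrt(3) ≈ -4.7321 (local maximum); x = -3 + sqrt(3) ≈ -1.2679 (local minimum)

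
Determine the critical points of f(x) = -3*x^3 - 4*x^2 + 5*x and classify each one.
f'(x) = -9*x^2 - 8*x + 5

Solve f'(x) = 0:
  9*x^2 + 8*x - 5 = 0 has no rational roots; quadratic formula: x = (-8 ± √244)/18.
  ⇒ x = -sqrt(61)/9 - 4/9 ≈ -1.3122, -4/9 + sqrt(61)/9 ≈ 0.4234

f''(x) = -18*x - 8
Second-derivative test at each critical point:
  f''(-1.3122) = 15.6205 > 0 → local minimum
  f''(0.4234) = -15.6205 < 0 → local maximum

Critical points: x = -sqrt(61)/9 - 4/9 ≈ -1.3122 (local minimum); x = -4/9 + sqrt(61)/9 ≈ 0.4234 (local maximum)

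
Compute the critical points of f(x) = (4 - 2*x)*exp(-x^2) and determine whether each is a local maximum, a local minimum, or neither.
f'(x) = 2*(2*x*(x - 2) - 1)*exp(-x^2)

Solve f'(x) = 0:
  f'(x) = (4*x^2 - 8*x - 2)·exp(-x^2) and exp(-x^2) > 0 for every x, so f'(x) = 0 ⇔ 4*x^2 - 8*x - 2 = 0.
  Factor: 4*x^2 - 8*x - 2 = 2*(2*x^2 - 4*x - 1); 2*x^2 - 4*x - 1 = 0 has no rational roots; quadratic formula: x = (4 ± √24)/4.
  ⇒ x = 1 - sqrt(6)/2 ≈ -0.2247, 1 + sqrt(6)/2 ≈ 2.2247

f''(x) = 4*(2*x^2*(2 - x) + 3*x - 2)*exp(-x^2)
Second-derivative test at each critical point:
  f''(-0.2247) = -9.3154 < 0 → local maximum
  f''(2.2247) = 0.0694 > 0 → local minimum

Critical points: x = 1 - sqrt(6)/2 ≈ -0.2247 (local maximum); x = 1 + sqrt(6)/2 ≈ 2.2247 (local minimum)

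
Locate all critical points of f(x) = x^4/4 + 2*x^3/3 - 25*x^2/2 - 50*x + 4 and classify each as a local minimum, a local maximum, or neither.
f'(x) = x^3 + 2*x^2 - 25*x - 50

Solve f'(x) = 0:
  Factor: x^3 + 2*x^2 - 25*x - 50 = (x - 5)*(x + 2)*(x + 5) = 0.
  ⇒ x = -5, -2, 5

f''(x) = 3*x^2 + 4*x - 25
Second-derivative test at each critical point:
  f''(-5) = 30 > 0 → local minimum
  f''(-2) = -21 < 0 → local maximum
  f''(5) = 70 > 0 → local minimum

Critical points: x = -5 (local minimum); x = -2 (local maximum); x = 5 (local minimum)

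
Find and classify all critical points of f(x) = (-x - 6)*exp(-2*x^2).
f'(x) = (4*x*(x + 6) - 1)*exp(-2*x^2)

Solve f'(x) = 0:
  f'(x) = (4*x^2 + 24*x - 1)·exp(-2*x^2) and exp(-2*x^2) > 0 for every x, so f'(x) = 0 ⇔ 4*x^2 + 24*x - 1 = 0.
  4*x^2 + 24*x - 1 = 0 has no rational roots; quadratic formula: x = (-24 ± √592)/8.
  ⇒ x = -sqrt(37)/2 - 3 ≈ -6.0414, -3 + sqrt(37)/2 ≈ 0.0414

f''(x) = 4*(-4*x^2*(x + 6) + 3*x + 6)*exp(-2*x^2)
Second-derivative test at each critical point:
  f''(-6.0414) = -4.832e-31 < 0 → local maximum
  f''(0.0414) = 24.2479 > 0 → local minimum

Critical points: x = -sqrt(37)/2 - 3 ≈ -6.0414 (local maximum); x = -3 + sqrt(37)/2 ≈ 0.0414 (local minimum)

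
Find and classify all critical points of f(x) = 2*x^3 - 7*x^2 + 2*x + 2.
f'(x) = 6*x^2 - 14*x + 2

Solve f'(x) = 0:
  Factor: 6*x^2 - 14*x + 2 = 2*(3*x^2 - 7*x + 1); 3*x^2 - 7*x + 1 = 0 has no rational roots; quadratic formula: x = (7 ± √37)/6.
  ⇒ x = 7/6 - sqrt(37)/6 ≈ 0.1529, sqrt(37)/6 + 7/6 ≈ 2.1805

f''(x) = 12*x - 14
Second-derivative test at each critical point:
  f''(0.1529) = -12.1655 < 0 → local maximum
  f''(2.1805) = 12.1655 > 0 → local minimum

Critical points: x = 7/6 - sqrt(37)/6 ≈ 0.1529 (local maximum); x = sqrt(37)/6 + 7/6 ≈ 2.1805 (local minimum)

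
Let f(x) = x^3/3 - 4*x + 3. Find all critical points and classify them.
f'(x) = x^2 - 4

Solve f'(x) = 0:
  Factor: x^2 - 4 = (x - 2)*(x + 2) = 0.
  ⇒ x = -2, 2

f''(x) = 2*x
Second-derivative test at each critical point:
  f''(-2) = -4 < 0 → local maximum
  f''(2) = 4 > 0 → local minimum

Critical points: x = -2 (local maximum); x = 2 (local minimum)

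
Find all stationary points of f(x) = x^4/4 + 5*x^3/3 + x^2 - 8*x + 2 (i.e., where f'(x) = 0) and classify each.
f'(x) = x^3 + 5*x^2 + 2*x - 8

Solve f'(x) = 0:
  Factor: x^3 + 5*x^2 + 2*x - 8 = (x - 1)*(x + 2)*(x + 4) = 0.
  ⇒ x = -4, -2, 1

f''(x) = 3*x^2 + 10*x + 2
Second-derivative test at each critical point:
  f''(-4) = 10 > 0 → local minimum
  f''(-2) = -6 < 0 → local maximum
  f''(1) = 15 > 0 → local minimum

Critical points: x = -4 (local minimum); x = -2 (local maximum); x = 1 (local minimum)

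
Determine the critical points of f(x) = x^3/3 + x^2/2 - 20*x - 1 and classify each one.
f'(x) = x^2 + x - 20

Solve f'(x) = 0:
  Factor: x^2 + x - 20 = (x - 4)*(x + 5) = 0.
  ⇒ x = -5, 4

f''(x) = 2*x + 1
Second-derivative test at each critical point:
  f''(-5) = -9 < 0 → local maximum
  f''(4) = 9 > 0 → local minimum

Critical points: x = -5 (local maximum); x = 4 (local minimum)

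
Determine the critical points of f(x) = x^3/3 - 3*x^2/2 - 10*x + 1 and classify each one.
f'(x) = x^2 - 3*x - 10

Solve f'(x) = 0:
  Factor: x^2 - 3*x - 10 = (x - 5)*(x + 2) = 0.
  ⇒ x = -2, 5

f''(x) = 2*x - 3
Second-derivative test at each critical point:
  f''(-2) = -7 < 0 → local maximum
  f''(5) = 7 > 0 → local minimum

Critical points: x = -2 (local maximum); x = 5 (local minimum)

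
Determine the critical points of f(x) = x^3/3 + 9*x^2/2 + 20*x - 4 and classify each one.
f'(x) = x^2 + 9*x + 20

Solve f'(x) = 0:
  Factor: x^2 + 9*x + 20 = (x + 4)*(x + 5) = 0.
  ⇒ x = -5, -4

f''(x) = 2*x + 9
Second-derivative test at each critical point:
  f''(-5) = -1 < 0 → local maximum
  f''(-4) = 1 > 0 → local minimum

Critical points: x = -5 (local maximum); x = -4 (local minimum)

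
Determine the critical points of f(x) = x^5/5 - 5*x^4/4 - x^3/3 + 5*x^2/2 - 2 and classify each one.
f'(x) = x*(x^3 - 5*x^2 - x + 5)

Solve f'(x) = 0:
  Factor: x^4 - 5*x^3 - x^2 + 5*x = x*(x - 5)*(x - 1)*(x + 1) = 0.
  ⇒ x = -1, 0, 1, 5

f''(x) = 4*x^3 - 15*x^2 - 2*x + 5
Second-derivative test at each critical point:
  f''(-1) = -12 < 0 → local maximum
  f''(0) = 5 > 0 → local minimum
  f''(1) = -8 < 0 → local maximum
  f''(5) = 120 > 0 → local minimum

Critical points: x = -1 (local maximum); x = 0 (local minimum); x = 1 (local maximum); x = 5 (local minimum)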